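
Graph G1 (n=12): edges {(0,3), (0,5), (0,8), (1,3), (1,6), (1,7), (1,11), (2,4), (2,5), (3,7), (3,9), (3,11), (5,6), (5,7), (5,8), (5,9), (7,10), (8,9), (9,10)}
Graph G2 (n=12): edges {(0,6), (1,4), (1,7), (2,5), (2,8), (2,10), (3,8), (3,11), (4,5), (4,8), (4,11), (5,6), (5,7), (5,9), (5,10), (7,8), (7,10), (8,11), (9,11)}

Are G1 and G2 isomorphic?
Yes, isomorphic

The graphs are isomorphic.
One valid mapping φ: V(G1) → V(G2): 0→2, 1→11, 2→6, 3→8, 4→0, 5→5, 6→9, 7→4, 8→10, 9→7, 10→1, 11→3

Verify φ preserves adjacency — for each edge of G1, its image is an edge of G2:
  (0,3) → (φ(0),φ(3)) = (2,8) ∈ E(G2) ✓
  (0,5) → (φ(0),φ(5)) = (2,5) ∈ E(G2) ✓
  (0,8) → (φ(0),φ(8)) = (2,10) ∈ E(G2) ✓
  (1,3) → (φ(1),φ(3)) = (8,11) ∈ E(G2) ✓
  (1,6) → (φ(1),φ(6)) = (9,11) ∈ E(G2) ✓
  (1,7) → (φ(1),φ(7)) = (4,11) ∈ E(G2) ✓
  (1,11) → (φ(1),φ(11)) = (3,11) ∈ E(G2) ✓
  (2,4) → (φ(2),φ(4)) = (0,6) ∈ E(G2) ✓
  (2,5) → (φ(2),φ(5)) = (5,6) ∈ E(G2) ✓
  (3,7) → (φ(3),φ(7)) = (4,8) ∈ E(G2) ✓
  (3,9) → (φ(3),φ(9)) = (7,8) ∈ E(G2) ✓
  (3,11) → (φ(3),φ(11)) = (3,8) ∈ E(G2) ✓
  (5,6) → (φ(5),φ(6)) = (5,9) ∈ E(G2) ✓
  (5,7) → (φ(5),φ(7)) = (4,5) ∈ E(G2) ✓
  (5,8) → (φ(5),φ(8)) = (5,10) ∈ E(G2) ✓
  (5,9) → (φ(5),φ(9)) = (5,7) ∈ E(G2) ✓
  (7,10) → (φ(7),φ(10)) = (1,4) ∈ E(G2) ✓
  (8,9) → (φ(8),φ(9)) = (7,10) ∈ E(G2) ✓
  (9,10) → (φ(9),φ(10)) = (1,7) ∈ E(G2) ✓
All 19 edges of G1 map to edges of G2, and |E(G1)| = |E(G2)| = 19, so φ is a bijection on edges as well as vertices. Hence G1 ≅ G2.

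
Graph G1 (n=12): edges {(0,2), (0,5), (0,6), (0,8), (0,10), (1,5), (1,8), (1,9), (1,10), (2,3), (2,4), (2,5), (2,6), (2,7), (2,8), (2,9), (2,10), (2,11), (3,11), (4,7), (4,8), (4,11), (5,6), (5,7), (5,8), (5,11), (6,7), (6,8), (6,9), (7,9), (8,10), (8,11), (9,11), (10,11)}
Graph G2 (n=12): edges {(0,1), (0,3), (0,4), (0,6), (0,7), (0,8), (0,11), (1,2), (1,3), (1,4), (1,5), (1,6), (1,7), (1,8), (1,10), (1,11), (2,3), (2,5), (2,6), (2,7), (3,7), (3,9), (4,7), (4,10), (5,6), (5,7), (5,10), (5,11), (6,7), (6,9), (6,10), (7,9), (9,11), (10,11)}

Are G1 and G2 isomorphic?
Yes, isomorphic

The graphs are isomorphic.
One valid mapping φ: V(G1) → V(G2): 0→2, 1→9, 2→1, 3→8, 4→4, 5→6, 6→5, 7→10, 8→7, 9→11, 10→3, 11→0

Verify φ preserves adjacency — for each edge of G1, its image is an edge of G2:
  (0,2) → (φ(0),φ(2)) = (1,2) ∈ E(G2) ✓
  (0,5) → (φ(0),φ(5)) = (2,6) ∈ E(G2) ✓
  (0,6) → (φ(0),φ(6)) = (2,5) ∈ E(G2) ✓
  (0,8) → (φ(0),φ(8)) = (2,7) ∈ E(G2) ✓
  (0,10) → (φ(0),φ(10)) = (2,3) ∈ E(G2) ✓
  (1,5) → (φ(1),φ(5)) = (6,9) ∈ E(G2) ✓
  (1,8) → (φ(1),φ(8)) = (7,9) ∈ E(G2) ✓
  (1,9) → (φ(1),φ(9)) = (9,11) ∈ E(G2) ✓
  (1,10) → (φ(1),φ(10)) = (3,9) ∈ E(G2) ✓
  (2,3) → (φ(2),φ(3)) = (1,8) ∈ E(G2) ✓
  (2,4) → (φ(2),φ(4)) = (1,4) ∈ E(G2) ✓
  (2,5) → (φ(2),φ(5)) = (1,6) ∈ E(G2) ✓
  (2,6) → (φ(2),φ(6)) = (1,5) ∈ E(G2) ✓
  (2,7) → (φ(2),φ(7)) = (1,10) ∈ E(G2) ✓
  (2,8) → (φ(2),φ(8)) = (1,7) ∈ E(G2) ✓
  (2,9) → (φ(2),φ(9)) = (1,11) ∈ E(G2) ✓
  (2,10) → (φ(2),φ(10)) = (1,3) ∈ E(G2) ✓
  (2,11) → (φ(2),φ(11)) = (0,1) ∈ E(G2) ✓
  (3,11) → (φ(3),φ(11)) = (0,8) ∈ E(G2) ✓
  (4,7) → (φ(4),φ(7)) = (4,10) ∈ E(G2) ✓
  (4,8) → (φ(4),φ(8)) = (4,7) ∈ E(G2) ✓
  (4,11) → (φ(4),φ(11)) = (0,4) ∈ E(G2) ✓
  (5,6) → (φ(5),φ(6)) = (5,6) ∈ E(G2) ✓
  (5,7) → (φ(5),φ(7)) = (6,10) ∈ E(G2) ✓
  (5,8) → (φ(5),φ(8)) = (6,7) ∈ E(G2) ✓
  (5,11) → (φ(5),φ(11)) = (0,6) ∈ E(G2) ✓
  (6,7) → (φ(6),φ(7)) = (5,10) ∈ E(G2) ✓
  (6,8) → (φ(6),φ(8)) = (5,7) ∈ E(G2) ✓
  (6,9) → (φ(6),φ(9)) = (5,11) ∈ E(G2) ✓
  (7,9) → (φ(7),φ(9)) = (10,11) ∈ E(G2) ✓
  (8,10) → (φ(8),φ(10)) = (3,7) ∈ E(G2) ✓
  (8,11) → (φ(8),φ(11)) = (0,7) ∈ E(G2) ✓
  (9,11) → (φ(9),φ(11)) = (0,11) ∈ E(G2) ✓
  (10,11) → (φ(10),φ(11)) = (0,3) ∈ E(G2) ✓
All 34 edges of G1 map to edges of G2, and |E(G1)| = |E(G2)| = 34, so φ is a bijection on edges as well as vertices. Hence G1 ≅ G2.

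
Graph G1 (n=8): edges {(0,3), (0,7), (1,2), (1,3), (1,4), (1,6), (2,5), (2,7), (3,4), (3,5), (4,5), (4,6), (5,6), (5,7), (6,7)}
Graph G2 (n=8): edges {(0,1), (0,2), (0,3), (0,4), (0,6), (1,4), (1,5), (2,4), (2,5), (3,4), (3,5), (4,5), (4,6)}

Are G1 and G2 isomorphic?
No, not isomorphic

The graphs are NOT isomorphic.

Connected components of G1: 1 component(s) with vertex sets [[0, 1, 2, 3, 4, 5, 6, 7]], sizes [8].
Connected components of G2: 2 component(s) with vertex sets [[7], [0, 1, 2, 3, 4, 5, 6]], sizes [1, 7].
The number of connected components (and the multiset of component sizes) is an isomorphism invariant — an isomorphism maps each component of G1 bijectively onto a component of G2. Since G1 has 1 component(s) and G2 has 2, they cannot be isomorphic.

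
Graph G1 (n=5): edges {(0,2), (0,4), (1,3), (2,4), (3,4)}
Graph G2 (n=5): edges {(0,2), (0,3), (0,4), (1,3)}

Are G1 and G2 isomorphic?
No, not isomorphic

The graphs are NOT isomorphic.

Counting triangles (3-cliques): G1 has 1, G2 has 0.
Triangle count is an isomorphism invariant, so differing triangle counts rule out isomorphism.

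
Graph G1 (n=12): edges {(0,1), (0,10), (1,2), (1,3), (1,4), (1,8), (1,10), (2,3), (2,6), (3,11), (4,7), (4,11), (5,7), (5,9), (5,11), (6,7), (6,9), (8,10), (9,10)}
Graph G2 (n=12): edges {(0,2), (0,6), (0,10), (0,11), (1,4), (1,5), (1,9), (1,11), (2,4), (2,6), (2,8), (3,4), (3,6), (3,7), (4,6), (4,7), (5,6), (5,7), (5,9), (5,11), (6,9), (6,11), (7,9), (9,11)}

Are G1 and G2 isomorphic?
No, not isomorphic

The graphs are NOT isomorphic.

Degrees in G1: deg(0)=2, deg(1)=6, deg(2)=3, deg(3)=3, deg(4)=3, deg(5)=3, deg(6)=3, deg(7)=3, deg(8)=2, deg(9)=3, deg(10)=4, deg(11)=3.
Sorted degree sequence of G1: [6, 4, 3, 3, 3, 3, 3, 3, 3, 3, 2, 2].
Degrees in G2: deg(0)=4, deg(1)=4, deg(2)=4, deg(3)=3, deg(4)=5, deg(5)=5, deg(6)=7, deg(7)=4, deg(8)=1, deg(9)=5, deg(10)=1, deg(11)=5.
Sorted degree sequence of G2: [7, 5, 5, 5, 5, 4, 4, 4, 4, 3, 1, 1].
The (sorted) degree sequence is an isomorphism invariant, so since G1 and G2 have different degree sequences they cannot be isomorphic.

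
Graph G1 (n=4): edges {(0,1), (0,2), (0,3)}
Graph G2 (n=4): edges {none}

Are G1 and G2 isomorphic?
No, not isomorphic

The graphs are NOT isomorphic.

Connected components of G1: 1 component(s) with vertex sets [[0, 1, 2, 3]], sizes [4].
Connected components of G2: 4 component(s) with vertex sets [[0], [1], [2], [3]], sizes [1, 1, 1, 1].
The number of connected components (and the multiset of component sizes) is an isomorphism invariant — an isomorphism maps each component of G1 bijectively onto a component of G2. Since G1 has 1 component(s) and G2 has 4, they cannot be isomorphic.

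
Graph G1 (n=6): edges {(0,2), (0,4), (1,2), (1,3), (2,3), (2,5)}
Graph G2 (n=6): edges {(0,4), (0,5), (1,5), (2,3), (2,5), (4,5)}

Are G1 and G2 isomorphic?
Yes, isomorphic

The graphs are isomorphic.
One valid mapping φ: V(G1) → V(G2): 0→2, 1→0, 2→5, 3→4, 4→3, 5→1

Verify φ preserves adjacency — for each edge of G1, its image is an edge of G2:
  (0,2) → (φ(0),φ(2)) = (2,5) ∈ E(G2) ✓
  (0,4) → (φ(0),φ(4)) = (2,3) ∈ E(G2) ✓
  (1,2) → (φ(1),φ(2)) = (0,5) ∈ E(G2) ✓
  (1,3) → (φ(1),φ(3)) = (0,4) ∈ E(G2) ✓
  (2,3) → (φ(2),φ(3)) = (4,5) ∈ E(G2) ✓
  (2,5) → (φ(2),φ(5)) = (1,5) ∈ E(G2) ✓
All 6 edges of G1 map to edges of G2, and |E(G1)| = |E(G2)| = 6, so φ is a bijection on edges as well as vertices. Hence G1 ≅ G2.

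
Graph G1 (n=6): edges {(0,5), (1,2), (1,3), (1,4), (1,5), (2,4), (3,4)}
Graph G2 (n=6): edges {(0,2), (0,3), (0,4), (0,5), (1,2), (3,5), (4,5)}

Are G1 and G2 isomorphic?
Yes, isomorphic

The graphs are isomorphic.
One valid mapping φ: V(G1) → V(G2): 0→1, 1→0, 2→4, 3→3, 4→5, 5→2

Verify φ preserves adjacency — for each edge of G1, its image is an edge of G2:
  (0,5) → (φ(0),φ(5)) = (1,2) ∈ E(G2) ✓
  (1,2) → (φ(1),φ(2)) = (0,4) ∈ E(G2) ✓
  (1,3) → (φ(1),φ(3)) = (0,3) ∈ E(G2) ✓
  (1,4) → (φ(1),φ(4)) = (0,5) ∈ E(G2) ✓
  (1,5) → (φ(1),φ(5)) = (0,2) ∈ E(G2) ✓
  (2,4) → (φ(2),φ(4)) = (4,5) ∈ E(G2) ✓
  (3,4) → (φ(3),φ(4)) = (3,5) ∈ E(G2) ✓
All 7 edges of G1 map to edges of G2, and |E(G1)| = |E(G2)| = 7, so φ is a bijection on edges as well as vertices. Hence G1 ≅ G2.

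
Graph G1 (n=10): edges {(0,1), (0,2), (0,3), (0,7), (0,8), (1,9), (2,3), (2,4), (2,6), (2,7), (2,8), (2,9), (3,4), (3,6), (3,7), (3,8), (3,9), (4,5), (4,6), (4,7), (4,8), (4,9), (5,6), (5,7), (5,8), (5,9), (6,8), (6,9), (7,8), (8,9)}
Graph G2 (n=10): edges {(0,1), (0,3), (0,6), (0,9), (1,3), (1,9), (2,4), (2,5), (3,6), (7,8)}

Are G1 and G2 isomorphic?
No, not isomorphic

The graphs are NOT isomorphic.

Connected components of G1: 1 component(s) with vertex sets [[0, 1, 2, 3, 4, 5, 6, 7, 8, 9]], sizes [10].
Connected components of G2: 3 component(s) with vertex sets [[7, 8], [2, 4, 5], [0, 1, 3, 6, 9]], sizes [2, 3, 5].
The number of connected components (and the multiset of component sizes) is an isomorphism invariant — an isomorphism maps each component of G1 bijectively onto a component of G2. Since G1 has 1 component(s) and G2 has 3, they cannot be isomorphic.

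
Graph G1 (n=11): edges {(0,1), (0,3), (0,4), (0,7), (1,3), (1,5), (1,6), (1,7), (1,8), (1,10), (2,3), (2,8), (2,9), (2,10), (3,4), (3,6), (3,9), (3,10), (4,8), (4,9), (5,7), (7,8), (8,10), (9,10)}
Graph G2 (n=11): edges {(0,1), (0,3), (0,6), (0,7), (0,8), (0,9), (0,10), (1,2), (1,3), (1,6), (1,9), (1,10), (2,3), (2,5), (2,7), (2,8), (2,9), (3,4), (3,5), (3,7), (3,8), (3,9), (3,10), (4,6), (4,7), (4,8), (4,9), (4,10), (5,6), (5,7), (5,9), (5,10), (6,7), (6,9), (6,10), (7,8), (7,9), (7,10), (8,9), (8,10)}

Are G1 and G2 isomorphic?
No, not isomorphic

The graphs are NOT isomorphic.

Counting triangles (3-cliques): G1 has 14, G2 has 60.
Triangle count is an isomorphism invariant, so differing triangle counts rule out isomorphism.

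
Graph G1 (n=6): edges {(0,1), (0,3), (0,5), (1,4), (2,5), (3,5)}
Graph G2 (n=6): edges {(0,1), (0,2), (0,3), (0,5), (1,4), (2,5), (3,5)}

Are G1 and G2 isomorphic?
No, not isomorphic

The graphs are NOT isomorphic.

Counting edges: G1 has 6 edge(s); G2 has 7 edge(s).
Edge count is an isomorphism invariant (a bijection on vertices induces a bijection on edges), so differing edge counts rule out isomorphism.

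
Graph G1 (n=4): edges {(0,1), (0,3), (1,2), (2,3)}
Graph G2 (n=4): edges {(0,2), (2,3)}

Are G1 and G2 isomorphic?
No, not isomorphic

The graphs are NOT isomorphic.

Degrees in G1: deg(0)=2, deg(1)=2, deg(2)=2, deg(3)=2.
Sorted degree sequence of G1: [2, 2, 2, 2].
Degrees in G2: deg(0)=1, deg(1)=0, deg(2)=2, deg(3)=1.
Sorted degree sequence of G2: [2, 1, 1, 0].
The (sorted) degree sequence is an isomorphism invariant, so since G1 and G2 have different degree sequences they cannot be isomorphic.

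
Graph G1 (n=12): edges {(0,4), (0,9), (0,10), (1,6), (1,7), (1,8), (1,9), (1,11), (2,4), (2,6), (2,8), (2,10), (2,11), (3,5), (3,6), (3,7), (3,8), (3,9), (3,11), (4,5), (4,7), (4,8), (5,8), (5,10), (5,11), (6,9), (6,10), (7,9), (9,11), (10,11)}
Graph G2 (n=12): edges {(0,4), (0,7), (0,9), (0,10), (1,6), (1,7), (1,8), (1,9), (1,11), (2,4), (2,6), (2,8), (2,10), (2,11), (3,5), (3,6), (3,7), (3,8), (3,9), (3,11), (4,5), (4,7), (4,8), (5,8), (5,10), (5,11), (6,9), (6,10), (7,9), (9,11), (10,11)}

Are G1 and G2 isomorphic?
No, not isomorphic

The graphs are NOT isomorphic.

Counting edges: G1 has 30 edge(s); G2 has 31 edge(s).
Edge count is an isomorphism invariant (a bijection on vertices induces a bijection on edges), so differing edge counts rule out isomorphism.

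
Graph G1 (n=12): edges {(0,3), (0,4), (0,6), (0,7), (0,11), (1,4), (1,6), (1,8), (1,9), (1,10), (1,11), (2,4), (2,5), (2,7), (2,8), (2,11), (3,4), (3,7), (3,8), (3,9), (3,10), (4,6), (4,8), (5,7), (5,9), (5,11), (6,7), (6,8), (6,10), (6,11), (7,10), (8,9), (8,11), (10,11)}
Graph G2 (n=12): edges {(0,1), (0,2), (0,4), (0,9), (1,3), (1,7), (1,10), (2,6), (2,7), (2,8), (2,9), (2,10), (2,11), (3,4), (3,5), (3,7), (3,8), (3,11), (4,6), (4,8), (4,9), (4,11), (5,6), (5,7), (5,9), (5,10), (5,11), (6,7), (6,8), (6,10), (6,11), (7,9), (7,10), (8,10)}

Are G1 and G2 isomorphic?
Yes, isomorphic

The graphs are isomorphic.
One valid mapping φ: V(G1) → V(G2): 0→11, 1→10, 2→9, 3→3, 4→5, 5→0, 6→6, 7→4, 8→7, 9→1, 10→8, 11→2

Verify φ preserves adjacency — for each edge of G1, its image is an edge of G2:
  (0,3) → (φ(0),φ(3)) = (3,11) ∈ E(G2) ✓
  (0,4) → (φ(0),φ(4)) = (5,11) ∈ E(G2) ✓
  (0,6) → (φ(0),φ(6)) = (6,11) ∈ E(G2) ✓
  (0,7) → (φ(0),φ(7)) = (4,11) ∈ E(G2) ✓
  (0,11) → (φ(0),φ(11)) = (2,11) ∈ E(G2) ✓
  (1,4) → (φ(1),φ(4)) = (5,10) ∈ E(G2) ✓
  (1,6) → (φ(1),φ(6)) = (6,10) ∈ E(G2) ✓
  (1,8) → (φ(1),φ(8)) = (7,10) ∈ E(G2) ✓
  (1,9) → (φ(1),φ(9)) = (1,10) ∈ E(G2) ✓
  (1,10) → (φ(1),φ(10)) = (8,10) ∈ E(G2) ✓
  (1,11) → (φ(1),φ(11)) = (2,10) ∈ E(G2) ✓
  (2,4) → (φ(2),φ(4)) = (5,9) ∈ E(G2) ✓
  (2,5) → (φ(2),φ(5)) = (0,9) ∈ E(G2) ✓
  (2,7) → (φ(2),φ(7)) = (4,9) ∈ E(G2) ✓
  (2,8) → (φ(2),φ(8)) = (7,9) ∈ E(G2) ✓
  (2,11) → (φ(2),φ(11)) = (2,9) ∈ E(G2) ✓
  (3,4) → (φ(3),φ(4)) = (3,5) ∈ E(G2) ✓
  (3,7) → (φ(3),φ(7)) = (3,4) ∈ E(G2) ✓
  (3,8) → (φ(3),φ(8)) = (3,7) ∈ E(G2) ✓
  (3,9) → (φ(3),φ(9)) = (1,3) ∈ E(G2) ✓
  (3,10) → (φ(3),φ(10)) = (3,8) ∈ E(G2) ✓
  (4,6) → (φ(4),φ(6)) = (5,6) ∈ E(G2) ✓
  (4,8) → (φ(4),φ(8)) = (5,7) ∈ E(G2) ✓
  (5,7) → (φ(5),φ(7)) = (0,4) ∈ E(G2) ✓
  (5,9) → (φ(5),φ(9)) = (0,1) ∈ E(G2) ✓
  (5,11) → (φ(5),φ(11)) = (0,2) ∈ E(G2) ✓
  (6,7) → (φ(6),φ(7)) = (4,6) ∈ E(G2) ✓
  (6,8) → (φ(6),φ(8)) = (6,7) ∈ E(G2) ✓
  (6,10) → (φ(6),φ(10)) = (6,8) ∈ E(G2) ✓
  (6,11) → (φ(6),φ(11)) = (2,6) ∈ E(G2) ✓
  (7,10) → (φ(7),φ(10)) = (4,8) ∈ E(G2) ✓
  (8,9) → (φ(8),φ(9)) = (1,7) ∈ E(G2) ✓
  (8,11) → (φ(8),φ(11)) = (2,7) ∈ E(G2) ✓
  (10,11) → (φ(10),φ(11)) = (2,8) ∈ E(G2) ✓
All 34 edges of G1 map to edges of G2, and |E(G1)| = |E(G2)| = 34, so φ is a bijection on edges as well as vertices. Hence G1 ≅ G2.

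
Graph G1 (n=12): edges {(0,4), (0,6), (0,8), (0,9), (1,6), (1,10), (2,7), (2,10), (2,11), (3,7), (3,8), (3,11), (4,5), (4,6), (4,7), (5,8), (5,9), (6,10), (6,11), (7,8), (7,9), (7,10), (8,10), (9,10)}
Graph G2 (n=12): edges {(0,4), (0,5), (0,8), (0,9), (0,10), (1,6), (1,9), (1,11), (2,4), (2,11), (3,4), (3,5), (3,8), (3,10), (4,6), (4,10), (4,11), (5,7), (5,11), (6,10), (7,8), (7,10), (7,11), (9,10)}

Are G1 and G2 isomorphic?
Yes, isomorphic

The graphs are isomorphic.
One valid mapping φ: V(G1) → V(G2): 0→5, 1→2, 2→6, 3→9, 4→7, 5→8, 6→11, 7→10, 8→0, 9→3, 10→4, 11→1

Verify φ preserves adjacency — for each edge of G1, its image is an edge of G2:
  (0,4) → (φ(0),φ(4)) = (5,7) ∈ E(G2) ✓
  (0,6) → (φ(0),φ(6)) = (5,11) ∈ E(G2) ✓
  (0,8) → (φ(0),φ(8)) = (0,5) ∈ E(G2) ✓
  (0,9) → (φ(0),φ(9)) = (3,5) ∈ E(G2) ✓
  (1,6) → (φ(1),φ(6)) = (2,11) ∈ E(G2) ✓
  (1,10) → (φ(1),φ(10)) = (2,4) ∈ E(G2) ✓
  (2,7) → (φ(2),φ(7)) = (6,10) ∈ E(G2) ✓
  (2,10) → (φ(2),φ(10)) = (4,6) ∈ E(G2) ✓
  (2,11) → (φ(2),φ(11)) = (1,6) ∈ E(G2) ✓
  (3,7) → (φ(3),φ(7)) = (9,10) ∈ E(G2) ✓
  (3,8) → (φ(3),φ(8)) = (0,9) ∈ E(G2) ✓
  (3,11) → (φ(3),φ(11)) = (1,9) ∈ E(G2) ✓
  (4,5) → (φ(4),φ(5)) = (7,8) ∈ E(G2) ✓
  (4,6) → (φ(4),φ(6)) = (7,11) ∈ E(G2) ✓
  (4,7) → (φ(4),φ(7)) = (7,10) ∈ E(G2) ✓
  (5,8) → (φ(5),φ(8)) = (0,8) ∈ E(G2) ✓
  (5,9) → (φ(5),φ(9)) = (3,8) ∈ E(G2) ✓
  (6,10) → (φ(6),φ(10)) = (4,11) ∈ E(G2) ✓
  (6,11) → (φ(6),φ(11)) = (1,11) ∈ E(G2) ✓
  (7,8) → (φ(7),φ(8)) = (0,10) ∈ E(G2) ✓
  (7,9) → (φ(7),φ(9)) = (3,10) ∈ E(G2) ✓
  (7,10) → (φ(7),φ(10)) = (4,10) ∈ E(G2) ✓
  (8,10) → (φ(8),φ(10)) = (0,4) ∈ E(G2) ✓
  (9,10) → (φ(9),φ(10)) = (3,4) ∈ E(G2) ✓
All 24 edges of G1 map to edges of G2, and |E(G1)| = |E(G2)| = 24, so φ is a bijection on edges as well as vertices. Hence G1 ≅ G2.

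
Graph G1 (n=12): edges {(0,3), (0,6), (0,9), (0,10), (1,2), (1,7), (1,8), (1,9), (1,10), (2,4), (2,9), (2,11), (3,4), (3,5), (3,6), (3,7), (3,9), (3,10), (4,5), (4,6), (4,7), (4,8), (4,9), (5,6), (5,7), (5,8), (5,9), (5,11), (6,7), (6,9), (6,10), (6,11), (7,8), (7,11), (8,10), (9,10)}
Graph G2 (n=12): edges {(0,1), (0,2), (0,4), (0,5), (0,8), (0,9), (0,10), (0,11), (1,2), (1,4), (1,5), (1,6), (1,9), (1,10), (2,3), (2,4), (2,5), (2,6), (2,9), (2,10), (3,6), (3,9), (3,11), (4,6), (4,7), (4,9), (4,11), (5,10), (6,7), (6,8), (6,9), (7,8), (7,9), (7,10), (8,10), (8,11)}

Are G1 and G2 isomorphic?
Yes, isomorphic

The graphs are isomorphic.
One valid mapping φ: V(G1) → V(G2): 0→5, 1→8, 2→11, 3→1, 4→4, 5→9, 6→2, 7→6, 8→7, 9→0, 10→10, 11→3

Verify φ preserves adjacency — for each edge of G1, its image is an edge of G2:
  (0,3) → (φ(0),φ(3)) = (1,5) ∈ E(G2) ✓
  (0,6) → (φ(0),φ(6)) = (2,5) ∈ E(G2) ✓
  (0,9) → (φ(0),φ(9)) = (0,5) ∈ E(G2) ✓
  (0,10) → (φ(0),φ(10)) = (5,10) ∈ E(G2) ✓
  (1,2) → (φ(1),φ(2)) = (8,11) ∈ E(G2) ✓
  (1,7) → (φ(1),φ(7)) = (6,8) ∈ E(G2) ✓
  (1,8) → (φ(1),φ(8)) = (7,8) ∈ E(G2) ✓
  (1,9) → (φ(1),φ(9)) = (0,8) ∈ E(G2) ✓
  (1,10) → (φ(1),φ(10)) = (8,10) ∈ E(G2) ✓
  (2,4) → (φ(2),φ(4)) = (4,11) ∈ E(G2) ✓
  (2,9) → (φ(2),φ(9)) = (0,11) ∈ E(G2) ✓
  (2,11) → (φ(2),φ(11)) = (3,11) ∈ E(G2) ✓
  (3,4) → (φ(3),φ(4)) = (1,4) ∈ E(G2) ✓
  (3,5) → (φ(3),φ(5)) = (1,9) ∈ E(G2) ✓
  (3,6) → (φ(3),φ(6)) = (1,2) ∈ E(G2) ✓
  (3,7) → (φ(3),φ(7)) = (1,6) ∈ E(G2) ✓
  (3,9) → (φ(3),φ(9)) = (0,1) ∈ E(G2) ✓
  (3,10) → (φ(3),φ(10)) = (1,10) ∈ E(G2) ✓
  (4,5) → (φ(4),φ(5)) = (4,9) ∈ E(G2) ✓
  (4,6) → (φ(4),φ(6)) = (2,4) ∈ E(G2) ✓
  (4,7) → (φ(4),φ(7)) = (4,6) ∈ E(G2) ✓
  (4,8) → (φ(4),φ(8)) = (4,7) ∈ E(G2) ✓
  (4,9) → (φ(4),φ(9)) = (0,4) ∈ E(G2) ✓
  (5,6) → (φ(5),φ(6)) = (2,9) ∈ E(G2) ✓
  (5,7) → (φ(5),φ(7)) = (6,9) ∈ E(G2) ✓
  (5,8) → (φ(5),φ(8)) = (7,9) ∈ E(G2) ✓
  (5,9) → (φ(5),φ(9)) = (0,9) ∈ E(G2) ✓
  (5,11) → (φ(5),φ(11)) = (3,9) ∈ E(G2) ✓
  (6,7) → (φ(6),φ(7)) = (2,6) ∈ E(G2) ✓
  (6,9) → (φ(6),φ(9)) = (0,2) ∈ E(G2) ✓
  (6,10) → (φ(6),φ(10)) = (2,10) ∈ E(G2) ✓
  (6,11) → (φ(6),φ(11)) = (2,3) ∈ E(G2) ✓
  (7,8) → (φ(7),φ(8)) = (6,7) ∈ E(G2) ✓
  (7,11) → (φ(7),φ(11)) = (3,6) ∈ E(G2) ✓
  (8,10) → (φ(8),φ(10)) = (7,10) ∈ E(G2) ✓
  (9,10) → (φ(9),φ(10)) = (0,10) ∈ E(G2) ✓
All 36 edges of G1 map to edges of G2, and |E(G1)| = |E(G2)| = 36, so φ is a bijection on edges as well as vertices. Hence G1 ≅ G2.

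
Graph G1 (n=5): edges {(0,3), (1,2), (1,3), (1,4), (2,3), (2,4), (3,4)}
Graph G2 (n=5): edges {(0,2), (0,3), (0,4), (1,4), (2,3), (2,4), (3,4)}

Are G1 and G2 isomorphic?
Yes, isomorphic

The graphs are isomorphic.
One valid mapping φ: V(G1) → V(G2): 0→1, 1→2, 2→3, 3→4, 4→0

Verify φ preserves adjacency — for each edge of G1, its image is an edge of G2:
  (0,3) → (φ(0),φ(3)) = (1,4) ∈ E(G2) ✓
  (1,2) → (φ(1),φ(2)) = (2,3) ∈ E(G2) ✓
  (1,3) → (φ(1),φ(3)) = (2,4) ∈ E(G2) ✓
  (1,4) → (φ(1),φ(4)) = (0,2) ∈ E(G2) ✓
  (2,3) → (φ(2),φ(3)) = (3,4) ∈ E(G2) ✓
  (2,4) → (φ(2),φ(4)) = (0,3) ∈ E(G2) ✓
  (3,4) → (φ(3),φ(4)) = (0,4) ∈ E(G2) ✓
All 7 edges of G1 map to edges of G2, and |E(G1)| = |E(G2)| = 7, so φ is a bijection on edges as well as vertices. Hence G1 ≅ G2.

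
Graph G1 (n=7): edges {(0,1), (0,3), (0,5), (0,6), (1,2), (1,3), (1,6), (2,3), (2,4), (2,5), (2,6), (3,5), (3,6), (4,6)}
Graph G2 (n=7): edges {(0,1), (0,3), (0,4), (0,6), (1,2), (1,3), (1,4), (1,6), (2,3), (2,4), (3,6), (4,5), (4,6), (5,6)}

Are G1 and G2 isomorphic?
Yes, isomorphic

The graphs are isomorphic.
One valid mapping φ: V(G1) → V(G2): 0→3, 1→0, 2→4, 3→1, 4→5, 5→2, 6→6

Verify φ preserves adjacency — for each edge of G1, its image is an edge of G2:
  (0,1) → (φ(0),φ(1)) = (0,3) ∈ E(G2) ✓
  (0,3) → (φ(0),φ(3)) = (1,3) ∈ E(G2) ✓
  (0,5) → (φ(0),φ(5)) = (2,3) ∈ E(G2) ✓
  (0,6) → (φ(0),φ(6)) = (3,6) ∈ E(G2) ✓
  (1,2) → (φ(1),φ(2)) = (0,4) ∈ E(G2) ✓
  (1,3) → (φ(1),φ(3)) = (0,1) ∈ E(G2) ✓
  (1,6) → (φ(1),φ(6)) = (0,6) ∈ E(G2) ✓
  (2,3) → (φ(2),φ(3)) = (1,4) ∈ E(G2) ✓
  (2,4) → (φ(2),φ(4)) = (4,5) ∈ E(G2) ✓
  (2,5) → (φ(2),φ(5)) = (2,4) ∈ E(G2) ✓
  (2,6) → (φ(2),φ(6)) = (4,6) ∈ E(G2) ✓
  (3,5) → (φ(3),φ(5)) = (1,2) ∈ E(G2) ✓
  (3,6) → (φ(3),φ(6)) = (1,6) ∈ E(G2) ✓
  (4,6) → (φ(4),φ(6)) = (5,6) ∈ E(G2) ✓
All 14 edges of G1 map to edges of G2, and |E(G1)| = |E(G2)| = 14, so φ is a bijection on edges as well as vertices. Hence G1 ≅ G2.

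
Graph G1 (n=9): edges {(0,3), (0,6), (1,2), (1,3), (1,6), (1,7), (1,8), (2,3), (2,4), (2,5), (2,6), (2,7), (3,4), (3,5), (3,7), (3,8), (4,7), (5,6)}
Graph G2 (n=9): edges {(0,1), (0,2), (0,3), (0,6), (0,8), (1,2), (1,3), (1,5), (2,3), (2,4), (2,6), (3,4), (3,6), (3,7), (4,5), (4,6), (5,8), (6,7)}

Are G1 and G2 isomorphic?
No, not isomorphic

The graphs are NOT isomorphic.

Degrees in G1: deg(0)=2, deg(1)=5, deg(2)=6, deg(3)=7, deg(4)=3, deg(5)=3, deg(6)=4, deg(7)=4, deg(8)=2.
Sorted degree sequence of G1: [7, 6, 5, 4, 4, 3, 3, 2, 2].
Degrees in G2: deg(0)=5, deg(1)=4, deg(2)=5, deg(3)=6, deg(4)=4, deg(5)=3, deg(6)=5, deg(7)=2, deg(8)=2.
Sorted degree sequence of G2: [6, 5, 5, 5, 4, 4, 3, 2, 2].
The (sorted) degree sequence is an isomorphism invariant, so since G1 and G2 have different degree sequences they cannot be isomorphic.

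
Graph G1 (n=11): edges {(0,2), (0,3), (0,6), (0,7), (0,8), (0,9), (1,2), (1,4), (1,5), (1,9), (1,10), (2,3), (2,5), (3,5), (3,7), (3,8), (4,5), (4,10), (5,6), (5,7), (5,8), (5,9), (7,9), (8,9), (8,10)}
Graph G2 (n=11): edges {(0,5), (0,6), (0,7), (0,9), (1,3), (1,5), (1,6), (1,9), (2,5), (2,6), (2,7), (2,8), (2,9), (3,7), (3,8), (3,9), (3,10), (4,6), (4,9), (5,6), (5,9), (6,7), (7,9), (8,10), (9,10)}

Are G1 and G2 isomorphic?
Yes, isomorphic

The graphs are isomorphic.
One valid mapping φ: V(G1) → V(G2): 0→6, 1→3, 2→1, 3→5, 4→10, 5→9, 6→4, 7→0, 8→2, 9→7, 10→8

Verify φ preserves adjacency — for each edge of G1, its image is an edge of G2:
  (0,2) → (φ(0),φ(2)) = (1,6) ∈ E(G2) ✓
  (0,3) → (φ(0),φ(3)) = (5,6) ∈ E(G2) ✓
  (0,6) → (φ(0),φ(6)) = (4,6) ∈ E(G2) ✓
  (0,7) → (φ(0),φ(7)) = (0,6) ∈ E(G2) ✓
  (0,8) → (φ(0),φ(8)) = (2,6) ∈ E(G2) ✓
  (0,9) → (φ(0),φ(9)) = (6,7) ∈ E(G2) ✓
  (1,2) → (φ(1),φ(2)) = (1,3) ∈ E(G2) ✓
  (1,4) → (φ(1),φ(4)) = (3,10) ∈ E(G2) ✓
  (1,5) → (φ(1),φ(5)) = (3,9) ∈ E(G2) ✓
  (1,9) → (φ(1),φ(9)) = (3,7) ∈ E(G2) ✓
  (1,10) → (φ(1),φ(10)) = (3,8) ∈ E(G2) ✓
  (2,3) → (φ(2),φ(3)) = (1,5) ∈ E(G2) ✓
  (2,5) → (φ(2),φ(5)) = (1,9) ∈ E(G2) ✓
  (3,5) → (φ(3),φ(5)) = (5,9) ∈ E(G2) ✓
  (3,7) → (φ(3),φ(7)) = (0,5) ∈ E(G2) ✓
  (3,8) → (φ(3),φ(8)) = (2,5) ∈ E(G2) ✓
  (4,5) → (φ(4),φ(5)) = (9,10) ∈ E(G2) ✓
  (4,10) → (φ(4),φ(10)) = (8,10) ∈ E(G2) ✓
  (5,6) → (φ(5),φ(6)) = (4,9) ∈ E(G2) ✓
  (5,7) → (φ(5),φ(7)) = (0,9) ∈ E(G2) ✓
  (5,8) → (φ(5),φ(8)) = (2,9) ∈ E(G2) ✓
  (5,9) → (φ(5),φ(9)) = (7,9) ∈ E(G2) ✓
  (7,9) → (φ(7),φ(9)) = (0,7) ∈ E(G2) ✓
  (8,9) → (φ(8),φ(9)) = (2,7) ∈ E(G2) ✓
  (8,10) → (φ(8),φ(10)) = (2,8) ∈ E(G2) ✓
All 25 edges of G1 map to edges of G2, and |E(G1)| = |E(G2)| = 25, so φ is a bijection on edges as well as vertices. Hence G1 ≅ G2.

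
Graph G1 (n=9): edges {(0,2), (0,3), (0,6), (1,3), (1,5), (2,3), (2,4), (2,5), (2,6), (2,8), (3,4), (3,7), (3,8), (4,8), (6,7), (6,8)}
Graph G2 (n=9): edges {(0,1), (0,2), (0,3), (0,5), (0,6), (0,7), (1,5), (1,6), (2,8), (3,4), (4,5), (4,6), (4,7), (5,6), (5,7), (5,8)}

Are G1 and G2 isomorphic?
Yes, isomorphic

The graphs are isomorphic.
One valid mapping φ: V(G1) → V(G2): 0→7, 1→2, 2→5, 3→0, 4→1, 5→8, 6→4, 7→3, 8→6

Verify φ preserves adjacency — for each edge of G1, its image is an edge of G2:
  (0,2) → (φ(0),φ(2)) = (5,7) ∈ E(G2) ✓
  (0,3) → (φ(0),φ(3)) = (0,7) ∈ E(G2) ✓
  (0,6) → (φ(0),φ(6)) = (4,7) ∈ E(G2) ✓
  (1,3) → (φ(1),φ(3)) = (0,2) ∈ E(G2) ✓
  (1,5) → (φ(1),φ(5)) = (2,8) ∈ E(G2) ✓
  (2,3) → (φ(2),φ(3)) = (0,5) ∈ E(G2) ✓
  (2,4) → (φ(2),φ(4)) = (1,5) ∈ E(G2) ✓
  (2,5) → (φ(2),φ(5)) = (5,8) ∈ E(G2) ✓
  (2,6) → (φ(2),φ(6)) = (4,5) ∈ E(G2) ✓
  (2,8) → (φ(2),φ(8)) = (5,6) ∈ E(G2) ✓
  (3,4) → (φ(3),φ(4)) = (0,1) ∈ E(G2) ✓
  (3,7) → (φ(3),φ(7)) = (0,3) ∈ E(G2) ✓
  (3,8) → (φ(3),φ(8)) = (0,6) ∈ E(G2) ✓
  (4,8) → (φ(4),φ(8)) = (1,6) ∈ E(G2) ✓
  (6,7) → (φ(6),φ(7)) = (3,4) ∈ E(G2) ✓
  (6,8) → (φ(6),φ(8)) = (4,6) ∈ E(G2) ✓
All 16 edges of G1 map to edges of G2, and |E(G1)| = |E(G2)| = 16, so φ is a bijection on edges as well as vertices. Hence G1 ≅ G2.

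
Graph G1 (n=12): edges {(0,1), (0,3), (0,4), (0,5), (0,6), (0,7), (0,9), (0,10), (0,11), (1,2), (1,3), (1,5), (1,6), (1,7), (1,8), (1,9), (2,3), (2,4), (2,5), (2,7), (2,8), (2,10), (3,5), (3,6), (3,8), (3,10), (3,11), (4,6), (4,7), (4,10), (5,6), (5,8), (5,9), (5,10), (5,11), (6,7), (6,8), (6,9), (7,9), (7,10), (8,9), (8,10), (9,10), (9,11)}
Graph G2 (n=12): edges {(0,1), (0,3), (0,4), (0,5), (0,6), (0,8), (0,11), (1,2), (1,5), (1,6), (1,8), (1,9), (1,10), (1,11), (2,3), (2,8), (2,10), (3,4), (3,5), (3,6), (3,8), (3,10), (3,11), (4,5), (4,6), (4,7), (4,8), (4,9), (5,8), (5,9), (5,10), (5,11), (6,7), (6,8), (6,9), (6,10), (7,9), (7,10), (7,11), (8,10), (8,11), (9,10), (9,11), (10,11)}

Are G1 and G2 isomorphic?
Yes, isomorphic

The graphs are isomorphic.
One valid mapping φ: V(G1) → V(G2): 0→10, 1→5, 2→4, 3→3, 4→7, 5→8, 6→11, 7→9, 8→0, 9→1, 10→6, 11→2

Verify φ preserves adjacency — for each edge of G1, its image is an edge of G2:
  (0,1) → (φ(0),φ(1)) = (5,10) ∈ E(G2) ✓
  (0,3) → (φ(0),φ(3)) = (3,10) ∈ E(G2) ✓
  (0,4) → (φ(0),φ(4)) = (7,10) ∈ E(G2) ✓
  (0,5) → (φ(0),φ(5)) = (8,10) ∈ E(G2) ✓
  (0,6) → (φ(0),φ(6)) = (10,11) ∈ E(G2) ✓
  (0,7) → (φ(0),φ(7)) = (9,10) ∈ E(G2) ✓
  (0,9) → (φ(0),φ(9)) = (1,10) ∈ E(G2) ✓
  (0,10) → (φ(0),φ(10)) = (6,10) ∈ E(G2) ✓
  (0,11) → (φ(0),φ(11)) = (2,10) ∈ E(G2) ✓
  (1,2) → (φ(1),φ(2)) = (4,5) ∈ E(G2) ✓
  (1,3) → (φ(1),φ(3)) = (3,5) ∈ E(G2) ✓
  (1,5) → (φ(1),φ(5)) = (5,8) ∈ E(G2) ✓
  (1,6) → (φ(1),φ(6)) = (5,11) ∈ E(G2) ✓
  (1,7) → (φ(1),φ(7)) = (5,9) ∈ E(G2) ✓
  (1,8) → (φ(1),φ(8)) = (0,5) ∈ E(G2) ✓
  (1,9) → (φ(1),φ(9)) = (1,5) ∈ E(G2) ✓
  (2,3) → (φ(2),φ(3)) = (3,4) ∈ E(G2) ✓
  (2,4) → (φ(2),φ(4)) = (4,7) ∈ E(G2) ✓
  (2,5) → (φ(2),φ(5)) = (4,8) ∈ E(G2) ✓
  (2,7) → (φ(2),φ(7)) = (4,9) ∈ E(G2) ✓
  (2,8) → (φ(2),φ(8)) = (0,4) ∈ E(G2) ✓
  (2,10) → (φ(2),φ(10)) = (4,6) ∈ E(G2) ✓
  (3,5) → (φ(3),φ(5)) = (3,8) ∈ E(G2) ✓
  (3,6) → (φ(3),φ(6)) = (3,11) ∈ E(G2) ✓
  (3,8) → (φ(3),φ(8)) = (0,3) ∈ E(G2) ✓
  (3,10) → (φ(3),φ(10)) = (3,6) ∈ E(G2) ✓
  (3,11) → (φ(3),φ(11)) = (2,3) ∈ E(G2) ✓
  (4,6) → (φ(4),φ(6)) = (7,11) ∈ E(G2) ✓
  (4,7) → (φ(4),φ(7)) = (7,9) ∈ E(G2) ✓
  (4,10) → (φ(4),φ(10)) = (6,7) ∈ E(G2) ✓
  (5,6) → (φ(5),φ(6)) = (8,11) ∈ E(G2) ✓
  (5,8) → (φ(5),φ(8)) = (0,8) ∈ E(G2) ✓
  (5,9) → (φ(5),φ(9)) = (1,8) ∈ E(G2) ✓
  (5,10) → (φ(5),φ(10)) = (6,8) ∈ E(G2) ✓
  (5,11) → (φ(5),φ(11)) = (2,8) ∈ E(G2) ✓
  (6,7) → (φ(6),φ(7)) = (9,11) ∈ E(G2) ✓
  (6,8) → (φ(6),φ(8)) = (0,11) ∈ E(G2) ✓
  (6,9) → (φ(6),φ(9)) = (1,11) ∈ E(G2) ✓
  (7,9) → (φ(7),φ(9)) = (1,9) ∈ E(G2) ✓
  (7,10) → (φ(7),φ(10)) = (6,9) ∈ E(G2) ✓
  (8,9) → (φ(8),φ(9)) = (0,1) ∈ E(G2) ✓
  (8,10) → (φ(8),φ(10)) = (0,6) ∈ E(G2) ✓
  (9,10) → (φ(9),φ(10)) = (1,6) ∈ E(G2) ✓
  (9,11) → (φ(9),φ(11)) = (1,2) ∈ E(G2) ✓
All 44 edges of G1 map to edges of G2, and |E(G1)| = |E(G2)| = 44, so φ is a bijection on edges as well as vertices. Hence G1 ≅ G2.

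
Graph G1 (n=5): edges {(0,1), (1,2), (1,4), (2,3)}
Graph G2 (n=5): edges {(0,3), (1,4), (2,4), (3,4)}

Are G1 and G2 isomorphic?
Yes, isomorphic

The graphs are isomorphic.
One valid mapping φ: V(G1) → V(G2): 0→1, 1→4, 2→3, 3→0, 4→2

Verify φ preserves adjacency — for each edge of G1, its image is an edge of G2:
  (0,1) → (φ(0),φ(1)) = (1,4) ∈ E(G2) ✓
  (1,2) → (φ(1),φ(2)) = (3,4) ∈ E(G2) ✓
  (1,4) → (φ(1),φ(4)) = (2,4) ∈ E(G2) ✓
  (2,3) → (φ(2),φ(3)) = (0,3) ∈ E(G2) ✓
All 4 edges of G1 map to edges of G2, and |E(G1)| = |E(G2)| = 4, so φ is a bijection on edges as well as vertices. Hence G1 ≅ G2.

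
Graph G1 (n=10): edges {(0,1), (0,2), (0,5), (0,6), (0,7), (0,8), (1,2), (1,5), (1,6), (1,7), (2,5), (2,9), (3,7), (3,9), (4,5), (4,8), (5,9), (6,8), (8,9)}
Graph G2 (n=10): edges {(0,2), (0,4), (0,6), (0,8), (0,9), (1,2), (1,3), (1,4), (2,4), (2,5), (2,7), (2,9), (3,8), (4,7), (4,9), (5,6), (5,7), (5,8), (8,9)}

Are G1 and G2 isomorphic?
Yes, isomorphic

The graphs are isomorphic.
One valid mapping φ: V(G1) → V(G2): 0→2, 1→4, 2→9, 3→3, 4→6, 5→0, 6→7, 7→1, 8→5, 9→8

Verify φ preserves adjacency — for each edge of G1, its image is an edge of G2:
  (0,1) → (φ(0),φ(1)) = (2,4) ∈ E(G2) ✓
  (0,2) → (φ(0),φ(2)) = (2,9) ∈ E(G2) ✓
  (0,5) → (φ(0),φ(5)) = (0,2) ∈ E(G2) ✓
  (0,6) → (φ(0),φ(6)) = (2,7) ∈ E(G2) ✓
  (0,7) → (φ(0),φ(7)) = (1,2) ∈ E(G2) ✓
  (0,8) → (φ(0),φ(8)) = (2,5) ∈ E(G2) ✓
  (1,2) → (φ(1),φ(2)) = (4,9) ∈ E(G2) ✓
  (1,5) → (φ(1),φ(5)) = (0,4) ∈ E(G2) ✓
  (1,6) → (φ(1),φ(6)) = (4,7) ∈ E(G2) ✓
  (1,7) → (φ(1),φ(7)) = (1,4) ∈ E(G2) ✓
  (2,5) → (φ(2),φ(5)) = (0,9) ∈ E(G2) ✓
  (2,9) → (φ(2),φ(9)) = (8,9) ∈ E(G2) ✓
  (3,7) → (φ(3),φ(7)) = (1,3) ∈ E(G2) ✓
  (3,9) → (φ(3),φ(9)) = (3,8) ∈ E(G2) ✓
  (4,5) → (φ(4),φ(5)) = (0,6) ∈ E(G2) ✓
  (4,8) → (φ(4),φ(8)) = (5,6) ∈ E(G2) ✓
  (5,9) → (φ(5),φ(9)) = (0,8) ∈ E(G2) ✓
  (6,8) → (φ(6),φ(8)) = (5,7) ∈ E(G2) ✓
  (8,9) → (φ(8),φ(9)) = (5,8) ∈ E(G2) ✓
All 19 edges of G1 map to edges of G2, and |E(G1)| = |E(G2)| = 19, so φ is a bijection on edges as well as vertices. Hence G1 ≅ G2.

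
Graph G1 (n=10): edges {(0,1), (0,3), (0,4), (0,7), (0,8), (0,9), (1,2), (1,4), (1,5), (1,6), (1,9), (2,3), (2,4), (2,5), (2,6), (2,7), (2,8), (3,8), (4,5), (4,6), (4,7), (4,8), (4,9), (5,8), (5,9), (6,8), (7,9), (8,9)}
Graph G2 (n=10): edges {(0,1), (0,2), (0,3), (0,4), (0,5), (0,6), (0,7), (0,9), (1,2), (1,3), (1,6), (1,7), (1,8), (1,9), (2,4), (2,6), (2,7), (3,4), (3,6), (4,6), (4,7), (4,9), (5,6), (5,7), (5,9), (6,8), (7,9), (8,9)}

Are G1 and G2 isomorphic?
Yes, isomorphic

The graphs are isomorphic.
One valid mapping φ: V(G1) → V(G2): 0→9, 1→4, 2→6, 3→8, 4→0, 5→2, 6→3, 7→5, 8→1, 9→7

Verify φ preserves adjacency — for each edge of G1, its image is an edge of G2:
  (0,1) → (φ(0),φ(1)) = (4,9) ∈ E(G2) ✓
  (0,3) → (φ(0),φ(3)) = (8,9) ∈ E(G2) ✓
  (0,4) → (φ(0),φ(4)) = (0,9) ∈ E(G2) ✓
  (0,7) → (φ(0),φ(7)) = (5,9) ∈ E(G2) ✓
  (0,8) → (φ(0),φ(8)) = (1,9) ∈ E(G2) ✓
  (0,9) → (φ(0),φ(9)) = (7,9) ∈ E(G2) ✓
  (1,2) → (φ(1),φ(2)) = (4,6) ∈ E(G2) ✓
  (1,4) → (φ(1),φ(4)) = (0,4) ∈ E(G2) ✓
  (1,5) → (φ(1),φ(5)) = (2,4) ∈ E(G2) ✓
  (1,6) → (φ(1),φ(6)) = (3,4) ∈ E(G2) ✓
  (1,9) → (φ(1),φ(9)) = (4,7) ∈ E(G2) ✓
  (2,3) → (φ(2),φ(3)) = (6,8) ∈ E(G2) ✓
  (2,4) → (φ(2),φ(4)) = (0,6) ∈ E(G2) ✓
  (2,5) → (φ(2),φ(5)) = (2,6) ∈ E(G2) ✓
  (2,6) → (φ(2),φ(6)) = (3,6) ∈ E(G2) ✓
  (2,7) → (φ(2),φ(7)) = (5,6) ∈ E(G2) ✓
  (2,8) → (φ(2),φ(8)) = (1,6) ∈ E(G2) ✓
  (3,8) → (φ(3),φ(8)) = (1,8) ∈ E(G2) ✓
  (4,5) → (φ(4),φ(5)) = (0,2) ∈ E(G2) ✓
  (4,6) → (φ(4),φ(6)) = (0,3) ∈ E(G2) ✓
  (4,7) → (φ(4),φ(7)) = (0,5) ∈ E(G2) ✓
  (4,8) → (φ(4),φ(8)) = (0,1) ∈ E(G2) ✓
  (4,9) → (φ(4),φ(9)) = (0,7) ∈ E(G2) ✓
  (5,8) → (φ(5),φ(8)) = (1,2) ∈ E(G2) ✓
  (5,9) → (φ(5),φ(9)) = (2,7) ∈ E(G2) ✓
  (6,8) → (φ(6),φ(8)) = (1,3) ∈ E(G2) ✓
  (7,9) → (φ(7),φ(9)) = (5,7) ∈ E(G2) ✓
  (8,9) → (φ(8),φ(9)) = (1,7) ∈ E(G2) ✓
All 28 edges of G1 map to edges of G2, and |E(G1)| = |E(G2)| = 28, so φ is a bijection on edges as well as vertices. Hence G1 ≅ G2.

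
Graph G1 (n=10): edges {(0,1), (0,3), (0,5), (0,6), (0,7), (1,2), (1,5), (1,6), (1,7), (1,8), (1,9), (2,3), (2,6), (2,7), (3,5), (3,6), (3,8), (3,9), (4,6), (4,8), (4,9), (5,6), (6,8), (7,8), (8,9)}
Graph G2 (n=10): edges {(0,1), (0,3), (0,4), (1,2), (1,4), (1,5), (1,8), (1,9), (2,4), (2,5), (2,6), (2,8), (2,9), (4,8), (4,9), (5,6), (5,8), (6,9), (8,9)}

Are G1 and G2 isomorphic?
No, not isomorphic

The graphs are NOT isomorphic.

Counting triangles (3-cliques): G1 has 18, G2 has 16.
Triangle count is an isomorphism invariant, so differing triangle counts rule out isomorphism.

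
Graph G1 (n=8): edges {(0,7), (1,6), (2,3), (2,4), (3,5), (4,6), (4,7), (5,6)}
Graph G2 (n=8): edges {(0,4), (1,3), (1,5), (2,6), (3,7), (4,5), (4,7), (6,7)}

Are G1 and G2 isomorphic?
Yes, isomorphic

The graphs are isomorphic.
One valid mapping φ: V(G1) → V(G2): 0→2, 1→0, 2→3, 3→1, 4→7, 5→5, 6→4, 7→6

Verify φ preserves adjacency — for each edge of G1, its image is an edge of G2:
  (0,7) → (φ(0),φ(7)) = (2,6) ∈ E(G2) ✓
  (1,6) → (φ(1),φ(6)) = (0,4) ∈ E(G2) ✓
  (2,3) → (φ(2),φ(3)) = (1,3) ∈ E(G2) ✓
  (2,4) → (φ(2),φ(4)) = (3,7) ∈ E(G2) ✓
  (3,5) → (φ(3),φ(5)) = (1,5) ∈ E(G2) ✓
  (4,6) → (φ(4),φ(6)) = (4,7) ∈ E(G2) ✓
  (4,7) → (φ(4),φ(7)) = (6,7) ∈ E(G2) ✓
  (5,6) → (φ(5),φ(6)) = (4,5) ∈ E(G2) ✓
All 8 edges of G1 map to edges of G2, and |E(G1)| = |E(G2)| = 8, so φ is a bijection on edges as well as vertices. Hence G1 ≅ G2.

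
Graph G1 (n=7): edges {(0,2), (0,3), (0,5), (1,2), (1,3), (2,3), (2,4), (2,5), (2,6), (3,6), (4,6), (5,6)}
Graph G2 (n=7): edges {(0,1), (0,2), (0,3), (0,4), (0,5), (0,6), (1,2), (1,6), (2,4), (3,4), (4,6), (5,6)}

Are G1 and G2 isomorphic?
Yes, isomorphic

The graphs are isomorphic.
One valid mapping φ: V(G1) → V(G2): 0→2, 1→3, 2→0, 3→4, 4→5, 5→1, 6→6

Verify φ preserves adjacency — for each edge of G1, its image is an edge of G2:
  (0,2) → (φ(0),φ(2)) = (0,2) ∈ E(G2) ✓
  (0,3) → (φ(0),φ(3)) = (2,4) ∈ E(G2) ✓
  (0,5) → (φ(0),φ(5)) = (1,2) ∈ E(G2) ✓
  (1,2) → (φ(1),φ(2)) = (0,3) ∈ E(G2) ✓
  (1,3) → (φ(1),φ(3)) = (3,4) ∈ E(G2) ✓
  (2,3) → (φ(2),φ(3)) = (0,4) ∈ E(G2) ✓
  (2,4) → (φ(2),φ(4)) = (0,5) ∈ E(G2) ✓
  (2,5) → (φ(2),φ(5)) = (0,1) ∈ E(G2) ✓
  (2,6) → (φ(2),φ(6)) = (0,6) ∈ E(G2) ✓
  (3,6) → (φ(3),φ(6)) = (4,6) ∈ E(G2) ✓
  (4,6) → (φ(4),φ(6)) = (5,6) ∈ E(G2) ✓
  (5,6) → (φ(5),φ(6)) = (1,6) ∈ E(G2) ✓
All 12 edges of G1 map to edges of G2, and |E(G1)| = |E(G2)| = 12, so φ is a bijection on edges as well as vertices. Hence G1 ≅ G2.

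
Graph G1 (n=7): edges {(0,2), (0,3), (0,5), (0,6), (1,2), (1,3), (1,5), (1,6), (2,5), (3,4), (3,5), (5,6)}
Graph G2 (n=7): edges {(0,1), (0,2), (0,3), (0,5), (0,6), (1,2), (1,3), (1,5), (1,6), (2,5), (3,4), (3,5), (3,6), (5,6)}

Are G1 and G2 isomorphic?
No, not isomorphic

The graphs are NOT isomorphic.

Counting edges: G1 has 12 edge(s); G2 has 14 edge(s).
Edge count is an isomorphism invariant (a bijection on vertices induces a bijection on edges), so differing edge counts rule out isomorphism.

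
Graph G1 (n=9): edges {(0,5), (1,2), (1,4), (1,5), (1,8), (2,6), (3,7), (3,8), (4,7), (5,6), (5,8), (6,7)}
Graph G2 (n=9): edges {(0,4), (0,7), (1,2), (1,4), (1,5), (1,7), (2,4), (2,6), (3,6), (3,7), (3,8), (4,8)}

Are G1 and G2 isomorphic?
Yes, isomorphic

The graphs are isomorphic.
One valid mapping φ: V(G1) → V(G2): 0→5, 1→4, 2→0, 3→6, 4→8, 5→1, 6→7, 7→3, 8→2

Verify φ preserves adjacency — for each edge of G1, its image is an edge of G2:
  (0,5) → (φ(0),φ(5)) = (1,5) ∈ E(G2) ✓
  (1,2) → (φ(1),φ(2)) = (0,4) ∈ E(G2) ✓
  (1,4) → (φ(1),φ(4)) = (4,8) ∈ E(G2) ✓
  (1,5) → (φ(1),φ(5)) = (1,4) ∈ E(G2) ✓
  (1,8) → (φ(1),φ(8)) = (2,4) ∈ E(G2) ✓
  (2,6) → (φ(2),φ(6)) = (0,7) ∈ E(G2) ✓
  (3,7) → (φ(3),φ(7)) = (3,6) ∈ E(G2) ✓
  (3,8) → (φ(3),φ(8)) = (2,6) ∈ E(G2) ✓
  (4,7) → (φ(4),φ(7)) = (3,8) ∈ E(G2) ✓
  (5,6) → (φ(5),φ(6)) = (1,7) ∈ E(G2) ✓
  (5,8) → (φ(5),φ(8)) = (1,2) ∈ E(G2) ✓
  (6,7) → (φ(6),φ(7)) = (3,7) ∈ E(G2) ✓
All 12 edges of G1 map to edges of G2, and |E(G1)| = |E(G2)| = 12, so φ is a bijection on edges as well as vertices. Hence G1 ≅ G2.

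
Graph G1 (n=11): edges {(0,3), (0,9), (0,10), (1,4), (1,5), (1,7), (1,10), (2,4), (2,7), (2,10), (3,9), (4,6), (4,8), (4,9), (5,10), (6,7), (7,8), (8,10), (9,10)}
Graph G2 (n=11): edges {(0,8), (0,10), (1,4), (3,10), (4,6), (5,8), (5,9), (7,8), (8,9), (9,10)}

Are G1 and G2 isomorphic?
No, not isomorphic

The graphs are NOT isomorphic.

Connected components of G1: 1 component(s) with vertex sets [[0, 1, 2, 3, 4, 5, 6, 7, 8, 9, 10]], sizes [11].
Connected components of G2: 3 component(s) with vertex sets [[2], [1, 4, 6], [0, 3, 5, 7, 8, 9, 10]], sizes [1, 3, 7].
The number of connected components (and the multiset of component sizes) is an isomorphism invariant — an isomorphism maps each component of G1 bijectively onto a component of G2. Since G1 has 1 component(s) and G2 has 3, they cannot be isomorphic.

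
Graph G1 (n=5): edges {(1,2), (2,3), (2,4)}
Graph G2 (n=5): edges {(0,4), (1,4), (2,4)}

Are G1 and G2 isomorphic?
Yes, isomorphic

The graphs are isomorphic.
One valid mapping φ: V(G1) → V(G2): 0→3, 1→2, 2→4, 3→0, 4→1

Verify φ preserves adjacency — for each edge of G1, its image is an edge of G2:
  (1,2) → (φ(1),φ(2)) = (2,4) ∈ E(G2) ✓
  (2,3) → (φ(2),φ(3)) = (0,4) ∈ E(G2) ✓
  (2,4) → (φ(2),φ(4)) = (1,4) ∈ E(G2) ✓
All 3 edges of G1 map to edges of G2, and |E(G1)| = |E(G2)| = 3, so φ is a bijection on edges as well as vertices. Hence G1 ≅ G2.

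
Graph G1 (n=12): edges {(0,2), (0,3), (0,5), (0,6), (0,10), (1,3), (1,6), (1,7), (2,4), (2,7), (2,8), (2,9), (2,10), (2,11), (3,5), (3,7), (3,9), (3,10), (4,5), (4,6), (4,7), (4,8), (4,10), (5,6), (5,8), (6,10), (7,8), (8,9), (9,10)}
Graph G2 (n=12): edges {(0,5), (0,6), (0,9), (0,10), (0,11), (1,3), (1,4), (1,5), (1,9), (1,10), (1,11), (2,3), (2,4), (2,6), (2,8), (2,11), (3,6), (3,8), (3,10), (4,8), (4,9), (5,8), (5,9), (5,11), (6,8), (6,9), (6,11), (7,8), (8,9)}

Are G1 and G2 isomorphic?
Yes, isomorphic

The graphs are isomorphic.
One valid mapping φ: V(G1) → V(G2): 0→5, 1→10, 2→8, 3→1, 4→6, 5→11, 6→0, 7→3, 8→2, 9→4, 10→9, 11→7

Verify φ preserves adjacency — for each edge of G1, its image is an edge of G2:
  (0,2) → (φ(0),φ(2)) = (5,8) ∈ E(G2) ✓
  (0,3) → (φ(0),φ(3)) = (1,5) ∈ E(G2) ✓
  (0,5) → (φ(0),φ(5)) = (5,11) ∈ E(G2) ✓
  (0,6) → (φ(0),φ(6)) = (0,5) ∈ E(G2) ✓
  (0,10) → (φ(0),φ(10)) = (5,9) ∈ E(G2) ✓
  (1,3) → (φ(1),φ(3)) = (1,10) ∈ E(G2) ✓
  (1,6) → (φ(1),φ(6)) = (0,10) ∈ E(G2) ✓
  (1,7) → (φ(1),φ(7)) = (3,10) ∈ E(G2) ✓
  (2,4) → (φ(2),φ(4)) = (6,8) ∈ E(G2) ✓
  (2,7) → (φ(2),φ(7)) = (3,8) ∈ E(G2) ✓
  (2,8) → (φ(2),φ(8)) = (2,8) ∈ E(G2) ✓
  (2,9) → (φ(2),φ(9)) = (4,8) ∈ E(G2) ✓
  (2,10) → (φ(2),φ(10)) = (8,9) ∈ E(G2) ✓
  (2,11) → (φ(2),φ(11)) = (7,8) ∈ E(G2) ✓
  (3,5) → (φ(3),φ(5)) = (1,11) ∈ E(G2) ✓
  (3,7) → (φ(3),φ(7)) = (1,3) ∈ E(G2) ✓
  (3,9) → (φ(3),φ(9)) = (1,4) ∈ E(G2) ✓
  (3,10) → (φ(3),φ(10)) = (1,9) ∈ E(G2) ✓
  (4,5) → (φ(4),φ(5)) = (6,11) ∈ E(G2) ✓
  (4,6) → (φ(4),φ(6)) = (0,6) ∈ E(G2) ✓
  (4,7) → (φ(4),φ(7)) = (3,6) ∈ E(G2) ✓
  (4,8) → (φ(4),φ(8)) = (2,6) ∈ E(G2) ✓
  (4,10) → (φ(4),φ(10)) = (6,9) ∈ E(G2) ✓
  (5,6) → (φ(5),φ(6)) = (0,11) ∈ E(G2) ✓
  (5,8) → (φ(5),φ(8)) = (2,11) ∈ E(G2) ✓
  (6,10) → (φ(6),φ(10)) = (0,9) ∈ E(G2) ✓
  (7,8) → (φ(7),φ(8)) = (2,3) ∈ E(G2) ✓
  (8,9) → (φ(8),φ(9)) = (2,4) ∈ E(G2) ✓
  (9,10) → (φ(9),φ(10)) = (4,9) ∈ E(G2) ✓
All 29 edges of G1 map to edges of G2, and |E(G1)| = |E(G2)| = 29, so φ is a bijection on edges as well as vertices. Hence G1 ≅ G2.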